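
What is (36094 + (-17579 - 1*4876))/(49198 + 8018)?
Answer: 13639/57216 ≈ 0.23838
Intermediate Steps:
(36094 + (-17579 - 1*4876))/(49198 + 8018) = (36094 + (-17579 - 4876))/57216 = (36094 - 22455)*(1/57216) = 13639*(1/57216) = 13639/57216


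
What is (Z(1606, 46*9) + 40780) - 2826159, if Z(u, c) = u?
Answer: -2783773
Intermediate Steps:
(Z(1606, 46*9) + 40780) - 2826159 = (1606 + 40780) - 2826159 = 42386 - 2826159 = -2783773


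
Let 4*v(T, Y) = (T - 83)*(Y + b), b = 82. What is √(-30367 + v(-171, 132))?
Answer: 6*I*√1221 ≈ 209.66*I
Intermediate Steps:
v(T, Y) = (-83 + T)*(82 + Y)/4 (v(T, Y) = ((T - 83)*(Y + 82))/4 = ((-83 + T)*(82 + Y))/4 = (-83 + T)*(82 + Y)/4)
√(-30367 + v(-171, 132)) = √(-30367 + (-3403/2 - 83/4*132 + (41/2)*(-171) + (¼)*(-171)*132)) = √(-30367 + (-3403/2 - 2739 - 7011/2 - 5643)) = √(-30367 - 13589) = √(-43956) = 6*I*√1221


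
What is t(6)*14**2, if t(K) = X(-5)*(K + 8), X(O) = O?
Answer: -13720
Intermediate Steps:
t(K) = -40 - 5*K (t(K) = -5*(K + 8) = -5*(8 + K) = -40 - 5*K)
t(6)*14**2 = (-40 - 5*6)*14**2 = (-40 - 30)*196 = -70*196 = -13720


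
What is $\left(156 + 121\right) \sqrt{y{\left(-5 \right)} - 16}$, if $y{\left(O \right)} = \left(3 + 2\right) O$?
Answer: $277 i \sqrt{41} \approx 1773.7 i$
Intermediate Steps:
$y{\left(O \right)} = 5 O$
$\left(156 + 121\right) \sqrt{y{\left(-5 \right)} - 16} = \left(156 + 121\right) \sqrt{5 \left(-5\right) - 16} = 277 \sqrt{-25 - 16} = 277 \sqrt{-41} = 277 i \sqrt{41}$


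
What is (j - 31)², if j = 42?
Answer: 121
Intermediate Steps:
(j - 31)² = (42 - 31)² = 11² = 121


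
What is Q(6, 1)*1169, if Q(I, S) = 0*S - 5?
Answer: -5845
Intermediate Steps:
Q(I, S) = -5 (Q(I, S) = 0 - 5 = -5)
Q(6, 1)*1169 = -5*1169 = -5845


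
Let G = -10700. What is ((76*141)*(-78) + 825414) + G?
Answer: -21134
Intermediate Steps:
((76*141)*(-78) + 825414) + G = ((76*141)*(-78) + 825414) - 10700 = (10716*(-78) + 825414) - 10700 = (-835848 + 825414) - 10700 = -10434 - 10700 = -21134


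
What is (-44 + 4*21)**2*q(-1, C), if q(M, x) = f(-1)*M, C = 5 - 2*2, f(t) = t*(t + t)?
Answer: -3200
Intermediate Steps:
f(t) = 2*t**2 (f(t) = t*(2*t) = 2*t**2)
C = 1 (C = 5 - 4 = 1)
q(M, x) = 2*M (q(M, x) = (2*(-1)**2)*M = (2*1)*M = 2*M)
(-44 + 4*21)**2*q(-1, C) = (-44 + 4*21)**2*(2*(-1)) = (-44 + 84)**2*(-2) = 40**2*(-2) = 1600*(-2) = -3200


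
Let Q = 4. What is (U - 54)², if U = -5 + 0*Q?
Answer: 3481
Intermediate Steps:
U = -5 (U = -5 + 0*4 = -5 + 0 = -5)
(U - 54)² = (-5 - 54)² = (-59)² = 3481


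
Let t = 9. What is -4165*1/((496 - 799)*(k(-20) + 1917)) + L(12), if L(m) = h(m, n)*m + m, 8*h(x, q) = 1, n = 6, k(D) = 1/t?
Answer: 11769162/871327 ≈ 13.507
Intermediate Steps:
k(D) = 1/9
h(x, q) = 1/8 (h(x, q) = (1/8)*1 = 1/8)
L(m) = 9*m/8 (L(m) = m/8 + m = 9*m/8)
-4165*1/((496 - 799)*(k(-20) + 1917)) + L(12) = -4165*1/((496 - 799)*(1/9 + 1917)) + (9/8)*12 = -4165/((-303*17254/9)) + 27/2 = -4165/(-1742654/3) + 27/2 = -4165*(-3/1742654) + 27/2 = 12495/1742654 + 27/2 = 11769162/871327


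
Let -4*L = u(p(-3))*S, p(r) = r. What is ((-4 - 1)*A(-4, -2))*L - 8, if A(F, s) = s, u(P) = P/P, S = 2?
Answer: -13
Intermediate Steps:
u(P) = 1
L = -1/2 (L = -2/4 = -1/4*2 = -1/2 ≈ -0.50000)
((-4 - 1)*A(-4, -2))*L - 8 = ((-4 - 1)*(-2))*(-1/2) - 8 = -5*(-2)*(-1/2) - 8 = 10*(-1/2) - 8 = -5 - 8 = -13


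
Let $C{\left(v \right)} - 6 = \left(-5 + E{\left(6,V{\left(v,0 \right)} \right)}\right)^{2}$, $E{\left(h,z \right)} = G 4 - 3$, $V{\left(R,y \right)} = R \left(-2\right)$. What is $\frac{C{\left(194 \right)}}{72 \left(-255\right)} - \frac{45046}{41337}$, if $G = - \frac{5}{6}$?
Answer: $- \frac{27753403}{25298244} \approx -1.097$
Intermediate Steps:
$G = - \frac{5}{6}$ ($G = \left(-5\right) \frac{1}{6} = - \frac{5}{6} \approx -0.83333$)
$V{\left(R,y \right)} = - 2 R$
$E{\left(h,z \right)} = - \frac{19}{3}$ ($E{\left(h,z \right)} = \left(- \frac{5}{6}\right) 4 - 3 = - \frac{10}{3} - 3 = - \frac{19}{3}$)
$C{\left(v \right)} = \frac{1210}{9}$ ($C{\left(v \right)} = 6 + \left(-5 - \frac{19}{3}\right)^{2} = 6 + \left(- \frac{34}{3}\right)^{2} = 6 + \frac{1156}{9} = \frac{1210}{9}$)
$\frac{C{\left(194 \right)}}{72 \left(-255\right)} - \frac{45046}{41337} = \frac{1210}{9 \cdot 72 \left(-255\right)} - \frac{45046}{41337} = \frac{1210}{9 \left(-18360\right)} - \frac{45046}{41337} = \frac{1210}{9} \left(- \frac{1}{18360}\right) - \frac{45046}{41337} = - \frac{121}{16524} - \frac{45046}{41337} = - \frac{27753403}{25298244}$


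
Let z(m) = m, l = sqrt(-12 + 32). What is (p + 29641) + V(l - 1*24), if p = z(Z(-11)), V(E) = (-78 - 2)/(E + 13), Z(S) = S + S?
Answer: 2992399/101 + 160*sqrt(5)/101 ≈ 29631.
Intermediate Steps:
Z(S) = 2*S
l = 2*sqrt(5) (l = sqrt(20) = 2*sqrt(5) ≈ 4.4721)
V(E) = -80/(13 + E)
p = -22 (p = 2*(-11) = -22)
(p + 29641) + V(l - 1*24) = (-22 + 29641) - 80/(13 + (2*sqrt(5) - 1*24)) = 29619 - 80/(13 + (2*sqrt(5) - 24)) = 29619 - 80/(13 + (-24 + 2*sqrt(5))) = 29619 - 80/(-11 + 2*sqrt(5))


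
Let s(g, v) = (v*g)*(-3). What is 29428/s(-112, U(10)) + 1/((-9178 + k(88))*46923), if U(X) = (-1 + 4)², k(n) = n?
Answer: 922393217/94784460 ≈ 9.7315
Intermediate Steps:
U(X) = 9 (U(X) = 3² = 9)
s(g, v) = -3*g*v (s(g, v) = (g*v)*(-3) = -3*g*v)
29428/s(-112, U(10)) + 1/((-9178 + k(88))*46923) = 29428/((-3*(-112)*9)) + 1/((-9178 + 88)*46923) = 29428/3024 + (1/46923)/(-9090) = 29428*(1/3024) - 1/9090*1/46923 = 1051/108 - 1/426530070 = 922393217/94784460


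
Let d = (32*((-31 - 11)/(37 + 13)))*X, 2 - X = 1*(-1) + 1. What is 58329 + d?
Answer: 1456881/25 ≈ 58275.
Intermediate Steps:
X = 2 (X = 2 - (1*(-1) + 1) = 2 - (-1 + 1) = 2 - 1*0 = 2 + 0 = 2)
d = -1344/25 (d = (32*((-31 - 11)/(37 + 13)))*2 = (32*(-42/50))*2 = (32*(-42*1/50))*2 = (32*(-21/25))*2 = -672/25*2 = -1344/25 ≈ -53.760)
58329 + d = 58329 - 1344/25 = 1456881/25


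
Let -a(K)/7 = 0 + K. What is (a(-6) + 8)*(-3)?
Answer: -150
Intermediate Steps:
a(K) = -7*K (a(K) = -7*(0 + K) = -7*K)
(a(-6) + 8)*(-3) = (-7*(-6) + 8)*(-3) = (42 + 8)*(-3) = 50*(-3) = -150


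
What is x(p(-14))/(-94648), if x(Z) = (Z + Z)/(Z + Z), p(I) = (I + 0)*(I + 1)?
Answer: -1/94648 ≈ -1.0565e-5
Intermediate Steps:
p(I) = I*(1 + I)
x(Z) = 1 (x(Z) = (2*Z)/((2*Z)) = (2*Z)*(1/(2*Z)) = 1)
x(p(-14))/(-94648) = 1/(-94648) = 1*(-1/94648) = -1/94648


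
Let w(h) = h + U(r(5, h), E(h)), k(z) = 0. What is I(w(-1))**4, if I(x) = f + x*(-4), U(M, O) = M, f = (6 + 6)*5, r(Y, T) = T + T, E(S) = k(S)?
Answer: 26873856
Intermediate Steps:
E(S) = 0
r(Y, T) = 2*T
f = 60 (f = 12*5 = 60)
w(h) = 3*h (w(h) = h + 2*h = 3*h)
I(x) = 60 - 4*x (I(x) = 60 + x*(-4) = 60 - 4*x)
I(w(-1))**4 = (60 - 12*(-1))**4 = (60 - 4*(-3))**4 = (60 + 12)**4 = 72**4 = 26873856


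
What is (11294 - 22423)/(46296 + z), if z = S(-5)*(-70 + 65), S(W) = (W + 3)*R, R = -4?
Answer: -11129/46256 ≈ -0.24060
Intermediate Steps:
S(W) = -12 - 4*W (S(W) = (W + 3)*(-4) = (3 + W)*(-4) = -12 - 4*W)
z = -40 (z = (-12 - 4*(-5))*(-70 + 65) = (-12 + 20)*(-5) = 8*(-5) = -40)
(11294 - 22423)/(46296 + z) = (11294 - 22423)/(46296 - 40) = -11129/46256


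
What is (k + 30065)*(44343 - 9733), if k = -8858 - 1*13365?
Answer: 271411620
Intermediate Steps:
k = -22223 (k = -8858 - 13365 = -22223)
(k + 30065)*(44343 - 9733) = (-22223 + 30065)*(44343 - 9733) = 7842*34610 = 271411620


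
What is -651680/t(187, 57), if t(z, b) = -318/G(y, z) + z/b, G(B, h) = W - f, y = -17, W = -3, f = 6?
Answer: -37145760/2201 ≈ -16877.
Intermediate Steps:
G(B, h) = -9 (G(B, h) = -3 - 1*6 = -3 - 6 = -9)
t(z, b) = 106/3 + z/b (t(z, b) = -318/(-9) + z/b = -318*(-⅑) + z/b = 106/3 + z/b)
-651680/t(187, 57) = -651680/(106/3 + 187/57) = -651680/2201/57 = -651680*57/2201 = -37145760/2201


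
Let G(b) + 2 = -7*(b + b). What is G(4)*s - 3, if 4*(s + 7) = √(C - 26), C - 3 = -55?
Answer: 403 - 29*I*√78/2 ≈ 403.0 - 128.06*I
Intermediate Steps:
C = -52 (C = 3 - 55 = -52)
s = -7 + I*√78/4 (s = -7 + √(-52 - 26)/4 = -7 + √(-78)/4 = -7 + (I*√78)/4 = -7 + I*√78/4 ≈ -7.0 + 2.2079*I)
G(b) = -2 - 14*b (G(b) = -2 - 7*(b + b) = -2 - 14*b)
G(4)*s - 3 = (-2 - 14*4)*(-7 + I*√78/4) - 3 = (-2 - 56)*(-7 + I*√78/4) - 3 = -58*(-7 + I*√78/4) - 3 = (406 - 29*I*√78/2) - 3 = 403 - 29*I*√78/2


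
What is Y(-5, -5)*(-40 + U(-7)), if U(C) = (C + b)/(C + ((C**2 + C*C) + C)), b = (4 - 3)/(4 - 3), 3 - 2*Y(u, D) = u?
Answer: -1122/7 ≈ -160.29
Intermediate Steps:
Y(u, D) = 3/2 - u/2
b = 1 (b = 1/1 = 1*1 = 1)
U(C) = (1 + C)/(2*C + 2*C**2) (U(C) = (C + 1)/(C + ((C**2 + C*C) + C)) = (1 + C)/(C + ((C**2 + C**2) + C)) = (1 + C)/(C + (2*C**2 + C)) = (1 + C)/(C + (C + 2*C**2)) = (1 + C)/(2*C + 2*C**2))
Y(-5, -5)*(-40 + U(-7)) = (3/2 - 1/2*(-5))*(-40 + (1/2)/(-7)) = (3/2 + 5/2)*(-40 + (1/2)*(-1/7)) = 4*(-40 - 1/14) = 4*(-561/14) = -1122/7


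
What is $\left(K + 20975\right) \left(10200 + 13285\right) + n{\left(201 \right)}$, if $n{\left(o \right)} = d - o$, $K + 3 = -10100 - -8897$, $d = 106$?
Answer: $464274870$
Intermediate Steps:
$K = -1206$ ($K = -3 - 1203 = -1206$)
$n{\left(o \right)} = 106 - o$
$\left(K + 20975\right) \left(10200 + 13285\right) + n{\left(201 \right)} = \left(-1206 + 20975\right) \left(10200 + 13285\right) + \left(106 - 201\right) = 19769 \cdot 23485 + \left(106 - 201\right) = 464274965 - 95 = 464274870$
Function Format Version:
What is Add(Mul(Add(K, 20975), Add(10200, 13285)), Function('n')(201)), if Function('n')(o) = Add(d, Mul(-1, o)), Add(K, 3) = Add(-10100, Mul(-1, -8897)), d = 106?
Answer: 464274870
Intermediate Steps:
K = -1206 (K = Add(-3, Add(-10100, Mul(-1, -8897))) = Add(-3, Add(-10100, 8897)) = Add(-3, -1203) = -1206)
Function('n')(o) = Add(106, Mul(-1, o))
Add(Mul(Add(K, 20975), Add(10200, 13285)), Function('n')(201)) = Add(Mul(Add(-1206, 20975), Add(10200, 13285)), Add(106, Mul(-1, 201))) = Add(Mul(19769, 23485), Add(106, -201)) = Add(464274965, -95) = 464274870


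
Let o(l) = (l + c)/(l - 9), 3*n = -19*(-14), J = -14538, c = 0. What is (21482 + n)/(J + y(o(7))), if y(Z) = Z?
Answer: -129424/87249 ≈ -1.4834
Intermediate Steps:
n = 266/3 (n = (-19*(-14))/3 = (⅓)*266 = 266/3 ≈ 88.667)
o(l) = l/(-9 + l) (o(l) = (l + 0)/(l - 9) = l/(-9 + l))
(21482 + n)/(J + y(o(7))) = (21482 + 266/3)/(-14538 + 7/(-9 + 7)) = 64712/(3*(-14538 + 7/(-2))) = 64712/(3*(-14538 + 7*(-½))) = 64712/(3*(-14538 - 7/2)) = 64712/(3*(-29083/2)) = (64712/3)*(-2/29083) = -129424/87249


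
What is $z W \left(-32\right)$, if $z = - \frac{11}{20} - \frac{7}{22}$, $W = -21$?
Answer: $- \frac{32088}{55} \approx -583.42$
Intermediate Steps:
$z = - \frac{191}{220}$ ($z = \left(-11\right) \frac{1}{20} - \frac{7}{22} = - \frac{11}{20} - \frac{7}{22} = - \frac{191}{220} \approx -0.86818$)
$z W \left(-32\right) = \left(- \frac{191}{220}\right) \left(-21\right) \left(-32\right) = \frac{4011}{220} \left(-32\right) = - \frac{32088}{55}$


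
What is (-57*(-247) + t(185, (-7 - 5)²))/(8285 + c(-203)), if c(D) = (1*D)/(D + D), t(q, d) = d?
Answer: 28446/16571 ≈ 1.7166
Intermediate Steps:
c(D) = ½ (c(D) = D/((2*D)) = D*(1/(2*D)) = ½)
(-57*(-247) + t(185, (-7 - 5)²))/(8285 + c(-203)) = (-57*(-247) + (-7 - 5)²)/(8285 + ½) = (14079 + (-12)²)/(16571/2) = (14079 + 144)*(2/16571) = 14223*(2/16571) = 28446/16571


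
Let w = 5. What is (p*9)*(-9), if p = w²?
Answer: -2025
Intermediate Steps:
p = 25 (p = 5² = 25)
(p*9)*(-9) = (25*9)*(-9) = 225*(-9) = -2025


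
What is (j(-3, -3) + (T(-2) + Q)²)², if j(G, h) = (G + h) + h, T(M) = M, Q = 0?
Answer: 25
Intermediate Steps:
j(G, h) = G + 2*h
(j(-3, -3) + (T(-2) + Q)²)² = ((-3 + 2*(-3)) + (-2 + 0)²)² = ((-3 - 6) + (-2)²)² = (-9 + 4)² = (-5)² = 25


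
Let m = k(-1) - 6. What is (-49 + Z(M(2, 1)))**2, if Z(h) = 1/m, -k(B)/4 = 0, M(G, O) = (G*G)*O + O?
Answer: 87025/36 ≈ 2417.4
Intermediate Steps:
M(G, O) = O + O*G**2 (M(G, O) = G**2*O + O = O*G**2 + O = O + O*G**2)
k(B) = 0 (k(B) = -4*0 = 0)
m = -6 (m = 0 - 6 = -6)
Z(h) = -1/6 (Z(h) = 1/(-6) = -1/6)
(-49 + Z(M(2, 1)))**2 = (-49 - 1/6)**2 = (-295/6)**2 = 87025/36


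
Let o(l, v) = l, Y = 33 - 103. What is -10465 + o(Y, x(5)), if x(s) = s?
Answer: -10535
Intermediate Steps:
Y = -70
-10465 + o(Y, x(5)) = -10465 - 70 = -10535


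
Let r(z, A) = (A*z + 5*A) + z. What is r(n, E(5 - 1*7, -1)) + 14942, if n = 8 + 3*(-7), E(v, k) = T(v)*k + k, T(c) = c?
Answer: 14921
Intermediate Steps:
E(v, k) = k + k*v (E(v, k) = v*k + k = k*v + k = k + k*v)
n = -13 (n = 8 - 21 = -13)
r(z, A) = z + 5*A + A*z (r(z, A) = (5*A + A*z) + z = z + 5*A + A*z)
r(n, E(5 - 1*7, -1)) + 14942 = (-13 + 5*(-(1 + (5 - 1*7))) - (1 + (5 - 1*7))*(-13)) + 14942 = (-13 + 5*(-(1 + (5 - 7))) - (1 + (5 - 7))*(-13)) + 14942 = (-13 + 5*(-(1 - 2)) - (1 - 2)*(-13)) + 14942 = (-13 + 5*(-1*(-1)) - 1*(-1)*(-13)) + 14942 = (-13 + 5*1 + 1*(-13)) + 14942 = (-13 + 5 - 13) + 14942 = -21 + 14942 = 14921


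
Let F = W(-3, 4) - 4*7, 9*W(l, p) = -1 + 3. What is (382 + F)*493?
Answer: 1571684/9 ≈ 1.7463e+5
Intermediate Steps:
W(l, p) = 2/9 (W(l, p) = (-1 + 3)/9 = (⅑)*2 = 2/9)
F = -250/9 (F = 2/9 - 4*7 = 2/9 - 28 = -250/9 ≈ -27.778)
(382 + F)*493 = (382 - 250/9)*493 = (3188/9)*493 = 1571684/9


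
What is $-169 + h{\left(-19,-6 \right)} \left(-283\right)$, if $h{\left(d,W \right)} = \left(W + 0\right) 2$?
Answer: $3227$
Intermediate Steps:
$h{\left(d,W \right)} = 2 W$ ($h{\left(d,W \right)} = W 2 = 2 W$)
$-169 + h{\left(-19,-6 \right)} \left(-283\right) = -169 + 2 \left(-6\right) \left(-283\right) = -169 - -3396 = -169 + 3396 = 3227$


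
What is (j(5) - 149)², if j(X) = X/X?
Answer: 21904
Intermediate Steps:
j(X) = 1
(j(5) - 149)² = (1 - 149)² = (-148)² = 21904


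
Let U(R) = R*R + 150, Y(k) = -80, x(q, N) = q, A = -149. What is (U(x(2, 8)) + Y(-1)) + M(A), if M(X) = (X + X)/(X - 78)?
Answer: 17096/227 ≈ 75.313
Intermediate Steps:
U(R) = 150 + R**2 (U(R) = R**2 + 150 = 150 + R**2)
M(X) = 2*X/(-78 + X) (M(X) = (2*X)/(-78 + X) = 2*X/(-78 + X))
(U(x(2, 8)) + Y(-1)) + M(A) = ((150 + 2**2) - 80) + 2*(-149)/(-78 - 149) = ((150 + 4) - 80) + 2*(-149)/(-227) = (154 - 80) + 2*(-149)*(-1/227) = 74 + 298/227 = 17096/227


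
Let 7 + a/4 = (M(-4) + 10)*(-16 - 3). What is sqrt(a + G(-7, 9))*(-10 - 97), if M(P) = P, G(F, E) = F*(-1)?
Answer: -321*I*sqrt(53) ≈ -2336.9*I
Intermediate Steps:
G(F, E) = -F
a = -484 (a = -28 + 4*((-4 + 10)*(-16 - 3)) = -28 + 4*(6*(-19)) = -28 + 4*(-114) = -28 - 456 = -484)
sqrt(a + G(-7, 9))*(-10 - 97) = sqrt(-484 - 1*(-7))*(-10 - 97) = sqrt(-484 + 7)*(-107) = sqrt(-477)*(-107) = (3*I*sqrt(53))*(-107) = -321*I*sqrt(53)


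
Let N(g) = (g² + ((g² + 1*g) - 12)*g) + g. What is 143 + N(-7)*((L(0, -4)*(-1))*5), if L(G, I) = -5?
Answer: -4057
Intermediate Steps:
N(g) = g + g² + g*(-12 + g + g²) (N(g) = (g² + ((g² + g) - 12)*g) + g = (g² + ((g + g²) - 12)*g) + g = (g² + (-12 + g + g²)*g) + g = (g² + g*(-12 + g + g²)) + g = g + g² + g*(-12 + g + g²))
143 + N(-7)*((L(0, -4)*(-1))*5) = 143 + (-7*(-11 + (-7)² + 2*(-7)))*(-5*(-1)*5) = 143 + (-7*(-11 + 49 - 14))*(5*5) = 143 - 7*24*25 = 143 - 168*25 = 143 - 4200 = -4057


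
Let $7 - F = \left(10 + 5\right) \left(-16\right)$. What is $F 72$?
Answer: $17784$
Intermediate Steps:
$F = 247$ ($F = 7 - \left(10 + 5\right) \left(-16\right) = 7 - 15 \left(-16\right) = 7 - -240 = 7 + 240 = 247$)
$F 72 = 247 \cdot 72 = 17784$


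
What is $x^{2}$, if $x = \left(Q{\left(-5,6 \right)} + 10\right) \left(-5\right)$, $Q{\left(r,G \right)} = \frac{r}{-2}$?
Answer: $\frac{15625}{4} \approx 3906.3$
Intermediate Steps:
$Q{\left(r,G \right)} = - \frac{r}{2}$ ($Q{\left(r,G \right)} = r \left(- \frac{1}{2}\right) = - \frac{r}{2}$)
$x = - \frac{125}{2}$ ($x = \left(\left(- \frac{1}{2}\right) \left(-5\right) + 10\right) \left(-5\right) = \left(\frac{5}{2} + 10\right) \left(-5\right) = \frac{25}{2} \left(-5\right) = - \frac{125}{2} \approx -62.5$)
$x^{2} = \left(- \frac{125}{2}\right)^{2} = \frac{15625}{4}$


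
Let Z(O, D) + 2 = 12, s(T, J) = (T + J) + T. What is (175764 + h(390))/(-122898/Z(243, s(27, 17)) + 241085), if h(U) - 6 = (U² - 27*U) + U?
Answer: 794325/571988 ≈ 1.3887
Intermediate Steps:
s(T, J) = J + 2*T (s(T, J) = (J + T) + T = J + 2*T)
Z(O, D) = 10 (Z(O, D) = -2 + 12 = 10)
h(U) = 6 + U² - 26*U (h(U) = 6 + ((U² - 27*U) + U) = 6 + (U² - 26*U) = 6 + U² - 26*U)
(175764 + h(390))/(-122898/Z(243, s(27, 17)) + 241085) = (175764 + (6 + 390² - 26*390))/(-122898/10 + 241085) = (175764 + (6 + 152100 - 10140))/(-122898*⅒ + 241085) = (175764 + 141966)/(-61449/5 + 241085) = 317730/(1143976/5) = 317730*(5/1143976) = 794325/571988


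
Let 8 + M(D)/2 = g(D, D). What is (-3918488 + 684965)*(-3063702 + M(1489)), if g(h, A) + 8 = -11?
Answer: 9906725492388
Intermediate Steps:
g(h, A) = -19 (g(h, A) = -8 - 11 = -19)
M(D) = -54 (M(D) = -16 + 2*(-19) = -16 - 38 = -54)
(-3918488 + 684965)*(-3063702 + M(1489)) = (-3918488 + 684965)*(-3063702 - 54) = -3233523*(-3063756) = 9906725492388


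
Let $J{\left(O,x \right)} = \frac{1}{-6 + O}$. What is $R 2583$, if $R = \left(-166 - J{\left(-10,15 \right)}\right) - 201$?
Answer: $- \frac{15164793}{16} \approx -9.478 \cdot 10^{5}$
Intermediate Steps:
$R = - \frac{5871}{16}$ ($R = \left(-166 - \frac{1}{-6 - 10}\right) - 201 = \left(-166 - \frac{1}{-16}\right) - 201 = \left(-166 - - \frac{1}{16}\right) - 201 = \left(-166 + \frac{1}{16}\right) - 201 = - \frac{2655}{16} - 201 = - \frac{5871}{16} \approx -366.94$)
$R 2583 = \left(- \frac{5871}{16}\right) 2583 = - \frac{15164793}{16}$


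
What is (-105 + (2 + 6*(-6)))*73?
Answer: -10147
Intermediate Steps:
(-105 + (2 + 6*(-6)))*73 = (-105 + (2 - 36))*73 = (-105 - 34)*73 = -139*73 = -10147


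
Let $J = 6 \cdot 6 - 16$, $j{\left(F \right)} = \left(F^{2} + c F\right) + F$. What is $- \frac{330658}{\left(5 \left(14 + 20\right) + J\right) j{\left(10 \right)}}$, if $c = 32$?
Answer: $- \frac{165329}{40850} \approx -4.0472$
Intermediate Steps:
$j{\left(F \right)} = F^{2} + 33 F$ ($j{\left(F \right)} = \left(F^{2} + 32 F\right) + F = F^{2} + 33 F$)
$J = 20$ ($J = 36 - 16 = 20$)
$- \frac{330658}{\left(5 \left(14 + 20\right) + J\right) j{\left(10 \right)}} = - \frac{330658}{\left(5 \left(14 + 20\right) + 20\right) 10 \left(33 + 10\right)} = - \frac{330658}{\left(5 \cdot 34 + 20\right) 10 \cdot 43} = - \frac{330658}{\left(170 + 20\right) 430} = - \frac{330658}{190 \cdot 430} = - \frac{330658}{81700} = \left(-330658\right) \frac{1}{81700} = - \frac{165329}{40850}$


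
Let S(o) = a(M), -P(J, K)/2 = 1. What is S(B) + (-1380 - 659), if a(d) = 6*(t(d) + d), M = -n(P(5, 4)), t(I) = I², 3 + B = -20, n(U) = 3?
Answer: -2003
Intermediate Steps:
P(J, K) = -2 (P(J, K) = -2*1 = -2)
B = -23 (B = -3 - 20 = -23)
M = -3 (M = -1*3 = -3)
a(d) = 6*d + 6*d² (a(d) = 6*(d² + d) = 6*(d + d²) = 6*d + 6*d²)
S(o) = 36 (S(o) = 6*(-3)*(1 - 3) = 6*(-3)*(-2) = 36)
S(B) + (-1380 - 659) = 36 + (-1380 - 659) = 36 - 2039 = -2003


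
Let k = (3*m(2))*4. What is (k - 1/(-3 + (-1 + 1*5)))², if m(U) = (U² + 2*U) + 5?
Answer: 24025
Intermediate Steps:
m(U) = 5 + U² + 2*U
k = 156 (k = (3*(5 + 2² + 2*2))*4 = (3*(5 + 4 + 4))*4 = (3*13)*4 = 39*4 = 156)
(k - 1/(-3 + (-1 + 1*5)))² = (156 - 1/(-3 + (-1 + 1*5)))² = (156 - 1/(-3 + (-1 + 5)))² = (156 - 1/(-3 + 4))² = (156 - 1/1)² = (156 + 1*(-1))² = (156 - 1)² = 155² = 24025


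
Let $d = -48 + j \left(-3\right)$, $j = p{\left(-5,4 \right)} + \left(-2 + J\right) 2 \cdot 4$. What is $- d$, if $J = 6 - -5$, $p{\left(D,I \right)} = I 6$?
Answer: $336$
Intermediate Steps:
$p{\left(D,I \right)} = 6 I$
$J = 11$ ($J = 6 + 5 = 11$)
$j = 96$ ($j = 6 \cdot 4 + \left(-2 + 11\right) 2 \cdot 4 = 24 + 9 \cdot 2 \cdot 4 = 24 + 18 \cdot 4 = 24 + 72 = 96$)
$d = -336$ ($d = -48 + 96 \left(-3\right) = -48 - 288 = -336$)
$- d = \left(-1\right) \left(-336\right) = 336$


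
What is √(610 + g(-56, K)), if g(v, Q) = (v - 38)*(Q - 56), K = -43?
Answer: 2*√2479 ≈ 99.579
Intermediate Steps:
g(v, Q) = (-56 + Q)*(-38 + v) (g(v, Q) = (-38 + v)*(-56 + Q) = (-56 + Q)*(-38 + v))
√(610 + g(-56, K)) = √(610 + (2128 - 56*(-56) - 38*(-43) - 43*(-56))) = √(610 + (2128 + 3136 + 1634 + 2408)) = √(610 + 9306) = √9916 = 2*√2479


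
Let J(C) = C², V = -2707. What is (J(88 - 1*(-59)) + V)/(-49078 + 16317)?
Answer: -18902/32761 ≈ -0.57697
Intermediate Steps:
(J(88 - 1*(-59)) + V)/(-49078 + 16317) = ((88 - 1*(-59))² - 2707)/(-49078 + 16317) = ((88 + 59)² - 2707)/(-32761) = (147² - 2707)*(-1/32761) = (21609 - 2707)*(-1/32761) = 18902*(-1/32761) = -18902/32761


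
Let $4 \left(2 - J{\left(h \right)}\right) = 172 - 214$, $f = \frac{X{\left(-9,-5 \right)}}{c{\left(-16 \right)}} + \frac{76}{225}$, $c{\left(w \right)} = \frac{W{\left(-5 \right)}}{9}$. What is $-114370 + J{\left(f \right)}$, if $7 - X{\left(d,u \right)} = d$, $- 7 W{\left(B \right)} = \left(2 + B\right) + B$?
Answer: $- \frac{228715}{2} \approx -1.1436 \cdot 10^{5}$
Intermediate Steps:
$W{\left(B \right)} = - \frac{2}{7} - \frac{2 B}{7}$ ($W{\left(B \right)} = - \frac{\left(2 + B\right) + B}{7} = - \frac{2 + 2 B}{7} = - \frac{2}{7} - \frac{2 B}{7}$)
$X{\left(d,u \right)} = 7 - d$
$c{\left(w \right)} = \frac{8}{63}$ ($c{\left(w \right)} = \frac{- \frac{2}{7} - - \frac{10}{7}}{9} = \left(- \frac{2}{7} + \frac{10}{7}\right) \frac{1}{9} = \frac{8}{7} \cdot \frac{1}{9} = \frac{8}{63}$)
$f = \frac{28426}{225}$ ($f = \frac{7 - -9}{\frac{8}{63}} + \frac{76}{225} = \left(7 + 9\right) \frac{63}{8} + 76 \cdot \frac{1}{225} = 16 \cdot \frac{63}{8} + \frac{76}{225} = 126 + \frac{76}{225} = \frac{28426}{225} \approx 126.34$)
$J{\left(h \right)} = \frac{25}{2}$ ($J{\left(h \right)} = 2 - \frac{172 - 214}{4} = 2 - - \frac{21}{2} = 2 + \frac{21}{2} = \frac{25}{2}$)
$-114370 + J{\left(f \right)} = -114370 + \frac{25}{2} = - \frac{228715}{2}$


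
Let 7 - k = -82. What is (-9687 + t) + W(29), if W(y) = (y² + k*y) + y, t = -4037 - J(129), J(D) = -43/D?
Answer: -30818/3 ≈ -10273.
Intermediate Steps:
k = 89 (k = 7 - 1*(-82) = 7 + 82 = 89)
t = -12110/3 (t = -4037 - (-43)/129 = -4037 - 1*(-⅓) = -4037 + ⅓ = -12110/3 ≈ -4036.7)
W(y) = y² + 90*y (W(y) = (y² + 89*y) + y = y² + 90*y)
(-9687 + t) + W(29) = (-9687 - 12110/3) + 29*(90 + 29) = -41171/3 + 29*119 = -41171/3 + 3451 = -30818/3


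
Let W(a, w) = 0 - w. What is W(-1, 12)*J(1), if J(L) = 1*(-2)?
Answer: 24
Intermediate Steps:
W(a, w) = -w
J(L) = -2
W(-1, 12)*J(1) = -1*12*(-2) = -12*(-2) = 24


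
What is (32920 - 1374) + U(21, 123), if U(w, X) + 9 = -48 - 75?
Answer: 31414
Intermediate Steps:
U(w, X) = -132 (U(w, X) = -9 + (-48 - 75) = -9 - 123 = -132)
(32920 - 1374) + U(21, 123) = (32920 - 1374) - 132 = 31546 - 132 = 31414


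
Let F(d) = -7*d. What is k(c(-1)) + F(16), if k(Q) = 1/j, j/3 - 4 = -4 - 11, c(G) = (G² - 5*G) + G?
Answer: -3697/33 ≈ -112.03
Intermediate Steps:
c(G) = G² - 4*G
j = -33 (j = 12 + 3*(-4 - 11) = 12 + 3*(-15) = 12 - 45 = -33)
k(Q) = -1/33 (k(Q) = 1/(-33) = -1/33)
k(c(-1)) + F(16) = -1/33 - 7*16 = -1/33 - 112 = -3697/33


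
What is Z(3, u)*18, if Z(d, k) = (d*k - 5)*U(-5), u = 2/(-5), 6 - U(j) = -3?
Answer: -5022/5 ≈ -1004.4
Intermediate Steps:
U(j) = 9 (U(j) = 6 - 1*(-3) = 6 + 3 = 9)
u = -2/5 (u = 2*(-1/5) = -2/5 ≈ -0.40000)
Z(d, k) = -45 + 9*d*k (Z(d, k) = (d*k - 5)*9 = (-5 + d*k)*9 = -45 + 9*d*k)
Z(3, u)*18 = (-45 + 9*3*(-2/5))*18 = (-45 - 54/5)*18 = -279/5*18 = -5022/5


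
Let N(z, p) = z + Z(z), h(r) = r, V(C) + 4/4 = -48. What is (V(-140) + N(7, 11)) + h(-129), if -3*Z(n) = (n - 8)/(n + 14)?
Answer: -10772/63 ≈ -170.98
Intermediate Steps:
V(C) = -49 (V(C) = -1 - 48 = -49)
Z(n) = -(-8 + n)/(3*(14 + n)) (Z(n) = -(n - 8)/(3*(n + 14)) = -(-8 + n)/(3*(14 + n)))
N(z, p) = z + (8 - z)/(3*(14 + z))
(V(-140) + N(7, 11)) + h(-129) = (-49 + (8 - 1*7 + 3*7*(14 + 7))/(3*(14 + 7))) - 129 = (-49 + (⅓)*(8 - 7 + 3*7*21)/21) - 129 = (-49 + (⅓)*(1/21)*(8 - 7 + 441)) - 129 = (-49 + (⅓)*(1/21)*442) - 129 = (-49 + 442/63) - 129 = -2645/63 - 129 = -10772/63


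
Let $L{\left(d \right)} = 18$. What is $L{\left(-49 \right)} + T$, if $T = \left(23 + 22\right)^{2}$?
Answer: $2043$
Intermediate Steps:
$T = 2025$ ($T = 45^{2} = 2025$)
$L{\left(-49 \right)} + T = 18 + 2025 = 2043$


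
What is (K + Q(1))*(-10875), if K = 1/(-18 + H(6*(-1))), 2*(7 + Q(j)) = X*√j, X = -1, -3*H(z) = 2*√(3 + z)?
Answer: 40096125/488 - 10875*I*√3/488 ≈ 82164.0 - 38.598*I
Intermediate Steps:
H(z) = -2*√(3 + z)/3
Q(j) = -7 - √j/2 (Q(j) = -7 + (-√j)/2 = -7 - √j/2)
K = 1/(-18 - 2*I*√3/3) (K = 1/(-18 - 2*√(3 + 6*(-1))/3) = 1/(-18 - 2*√(3 - 6)/3) = 1/(-18 - 2*I*√3/3) ≈ -0.055328 + 0.0035493*I)
(K + Q(1))*(-10875) = ((-27/488 + I*√3/488) + (-7 - √1/2))*(-10875) = ((-27/488 + I*√3/488) + (-7 - ½*1))*(-10875) = ((-27/488 + I*√3/488) + (-7 - ½))*(-10875) = ((-27/488 + I*√3/488) - 15/2)*(-10875) = (-3687/488 + I*√3/488)*(-10875) = 40096125/488 - 10875*I*√3/488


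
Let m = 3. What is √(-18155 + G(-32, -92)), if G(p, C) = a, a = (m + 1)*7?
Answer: I*√18127 ≈ 134.64*I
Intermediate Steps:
a = 28 (a = (3 + 1)*7 = 4*7 = 28)
G(p, C) = 28
√(-18155 + G(-32, -92)) = √(-18155 + 28) = √(-18127) = I*√18127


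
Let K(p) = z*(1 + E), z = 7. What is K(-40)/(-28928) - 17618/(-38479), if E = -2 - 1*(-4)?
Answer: 22123715/48396544 ≈ 0.45713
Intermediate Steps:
E = 2 (E = -2 + 4 = 2)
K(p) = 21 (K(p) = 7*(1 + 2) = 7*3 = 21)
K(-40)/(-28928) - 17618/(-38479) = 21/(-28928) - 17618/(-38479) = 21*(-1/28928) - 17618*(-1/38479) = -21/28928 + 766/1673 = 22123715/48396544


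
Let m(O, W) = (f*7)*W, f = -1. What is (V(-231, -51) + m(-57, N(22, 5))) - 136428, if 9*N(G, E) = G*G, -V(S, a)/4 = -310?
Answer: -1220080/9 ≈ -1.3556e+5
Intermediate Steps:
V(S, a) = 1240 (V(S, a) = -4*(-310) = 1240)
N(G, E) = G²/9 (N(G, E) = (G*G)/9 = G²/9)
m(O, W) = -7*W (m(O, W) = (-1*7)*W = -7*W)
(V(-231, -51) + m(-57, N(22, 5))) - 136428 = (1240 - 7*22²/9) - 136428 = (1240 - 7*484/9) - 136428 = (1240 - 3388/9) - 136428 = 7772/9 - 136428 = -1220080/9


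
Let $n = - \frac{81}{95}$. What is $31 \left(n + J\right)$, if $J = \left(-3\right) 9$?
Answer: $- \frac{82026}{95} \approx -863.43$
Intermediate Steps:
$J = -27$
$n = - \frac{81}{95}$ ($n = \left(-81\right) \frac{1}{95} = - \frac{81}{95} \approx -0.85263$)
$31 \left(n + J\right) = 31 \left(- \frac{81}{95} - 27\right) = 31 \left(- \frac{2646}{95}\right) = - \frac{82026}{95}$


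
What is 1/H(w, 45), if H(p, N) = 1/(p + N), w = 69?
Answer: 114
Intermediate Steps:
H(p, N) = 1/(N + p)
1/H(w, 45) = 1/(1/(45 + 69)) = 1/(1/114) = 114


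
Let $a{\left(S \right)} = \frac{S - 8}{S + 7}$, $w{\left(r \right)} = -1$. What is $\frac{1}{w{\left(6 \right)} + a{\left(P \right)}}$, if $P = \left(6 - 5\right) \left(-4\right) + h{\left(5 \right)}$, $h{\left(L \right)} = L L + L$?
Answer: $- \frac{11}{5} \approx -2.2$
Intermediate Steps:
$h{\left(L \right)} = L + L^{2}$ ($h{\left(L \right)} = L^{2} + L = L + L^{2}$)
$P = 26$ ($P = \left(6 - 5\right) \left(-4\right) + 5 \left(1 + 5\right) = 1 \left(-4\right) + 5 \cdot 6 = -4 + 30 = 26$)
$a{\left(S \right)} = \frac{-8 + S}{7 + S}$
$\frac{1}{w{\left(6 \right)} + a{\left(P \right)}} = \frac{1}{-1 + \frac{-8 + 26}{7 + 26}} = \frac{1}{-1 + \frac{1}{33} \cdot 18} = \frac{1}{-1 + \frac{6}{11}} = \frac{1}{- \frac{5}{11}} = - \frac{11}{5}$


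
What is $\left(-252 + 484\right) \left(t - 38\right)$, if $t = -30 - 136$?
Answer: $-47328$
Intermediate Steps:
$t = -166$
$\left(-252 + 484\right) \left(t - 38\right) = \left(-252 + 484\right) \left(-166 - 38\right) = 232 \left(-204\right) = -47328$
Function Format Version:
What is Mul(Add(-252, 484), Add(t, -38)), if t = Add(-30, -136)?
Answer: -47328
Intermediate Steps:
t = -166
Mul(Add(-252, 484), Add(t, -38)) = Mul(Add(-252, 484), Add(-166, -38)) = Mul(232, -204) = -47328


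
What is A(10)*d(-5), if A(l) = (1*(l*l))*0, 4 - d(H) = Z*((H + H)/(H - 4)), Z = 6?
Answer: 0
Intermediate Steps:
d(H) = 4 - 12*H/(-4 + H) (d(H) = 4 - 6*(H + H)/(H - 4) = 4 - 6*(2*H)/(-4 + H) = 4 - 6*2*H/(-4 + H) = 4 - 12*H/(-4 + H))
A(l) = 0 (A(l) = (1*l**2)*0 = l**2*0 = 0)
A(10)*d(-5) = 0*(8*(-2 - 1*(-5))/(-4 - 5)) = 0*(8*(-2 + 5)/(-9)) = 0*(8*(-1/9)*3) = 0*(-8/3) = 0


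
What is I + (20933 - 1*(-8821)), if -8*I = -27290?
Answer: 132661/4 ≈ 33165.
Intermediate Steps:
I = 13645/4 (I = -1/8*(-27290) = 13645/4 ≈ 3411.3)
I + (20933 - 1*(-8821)) = 13645/4 + (20933 - 1*(-8821)) = 13645/4 + (20933 + 8821) = 13645/4 + 29754 = 132661/4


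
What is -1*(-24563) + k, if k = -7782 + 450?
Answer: 17231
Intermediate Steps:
k = -7332
-1*(-24563) + k = -1*(-24563) - 7332 = 24563 - 7332 = 17231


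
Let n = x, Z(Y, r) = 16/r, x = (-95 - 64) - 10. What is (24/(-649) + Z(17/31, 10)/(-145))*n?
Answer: 3818048/470525 ≈ 8.1144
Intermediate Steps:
x = -169 (x = -159 - 10 = -169)
n = -169
(24/(-649) + Z(17/31, 10)/(-145))*n = (24/(-649) + (16/10)/(-145))*(-169) = (24*(-1/649) + (16*(1/10))*(-1/145))*(-169) = (-24/649 + (8/5)*(-1/145))*(-169) = (-24/649 - 8/725)*(-169) = -22592/470525*(-169) = 3818048/470525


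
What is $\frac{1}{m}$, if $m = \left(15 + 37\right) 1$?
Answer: $\frac{1}{52} \approx 0.019231$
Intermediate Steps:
$m = 52$ ($m = 52 \cdot 1 = 52$)
$\frac{1}{m} = \frac{1}{52}$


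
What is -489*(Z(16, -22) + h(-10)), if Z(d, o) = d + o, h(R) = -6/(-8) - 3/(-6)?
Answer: 9291/4 ≈ 2322.8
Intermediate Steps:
h(R) = 5/4 (h(R) = -6*(-⅛) - 3*(-⅙) = ¾ + ½ = 5/4)
-489*(Z(16, -22) + h(-10)) = -489*((16 - 22) + 5/4) = -489*(-6 + 5/4) = -489*(-19/4) = 9291/4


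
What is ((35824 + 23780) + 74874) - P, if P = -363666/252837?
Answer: 11333792584/84279 ≈ 1.3448e+5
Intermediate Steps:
P = -121222/84279 (P = -363666*1/252837 = -121222/84279 ≈ -1.4383)
((35824 + 23780) + 74874) - P = ((35824 + 23780) + 74874) - 1*(-121222/84279) = (59604 + 74874) + 121222/84279 = 134478 + 121222/84279 = 11333792584/84279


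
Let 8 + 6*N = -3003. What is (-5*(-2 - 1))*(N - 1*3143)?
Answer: -109345/2 ≈ -54673.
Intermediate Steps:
N = -3011/6 (N = -4/3 + (1/6)*(-3003) = -4/3 - 1001/2 = -3011/6 ≈ -501.83)
(-5*(-2 - 1))*(N - 1*3143) = (-5*(-2 - 1))*(-3011/6 - 1*3143) = (-5*(-3))*(-3011/6 - 3143) = 15*(-21869/6) = -109345/2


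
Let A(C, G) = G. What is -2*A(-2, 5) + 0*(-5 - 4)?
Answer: -10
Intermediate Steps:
-2*A(-2, 5) + 0*(-5 - 4) = -2*5 + 0*(-5 - 4) = -10 + 0*(-9) = -10 + 0 = -10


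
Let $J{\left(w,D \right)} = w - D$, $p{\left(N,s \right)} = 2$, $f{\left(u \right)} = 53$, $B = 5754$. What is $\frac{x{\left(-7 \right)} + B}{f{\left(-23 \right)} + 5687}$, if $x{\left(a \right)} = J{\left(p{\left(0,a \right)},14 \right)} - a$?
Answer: $\frac{5749}{5740} \approx 1.0016$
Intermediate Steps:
$x{\left(a \right)} = -12 - a$ ($x{\left(a \right)} = \left(2 - 14\right) - a = -12 - a$)
$\frac{x{\left(-7 \right)} + B}{f{\left(-23 \right)} + 5687} = \frac{\left(-12 - -7\right) + 5754}{53 + 5687} = \frac{\left(-12 + 7\right) + 5754}{5740} = \left(-5 + 5754\right) \frac{1}{5740} = 5749 \cdot \frac{1}{5740} = \frac{5749}{5740}$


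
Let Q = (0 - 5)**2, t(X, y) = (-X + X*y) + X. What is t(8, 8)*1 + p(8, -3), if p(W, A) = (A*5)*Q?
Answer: -311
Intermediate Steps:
t(X, y) = X*y
Q = 25 (Q = (-5)**2 = 25)
p(W, A) = 125*A (p(W, A) = (A*5)*25 = (5*A)*25 = 125*A)
t(8, 8)*1 + p(8, -3) = (8*8)*1 + 125*(-3) = 64*1 - 375 = 64 - 375 = -311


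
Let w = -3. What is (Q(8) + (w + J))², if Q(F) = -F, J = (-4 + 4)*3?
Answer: 121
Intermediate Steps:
J = 0 (J = 0*3 = 0)
(Q(8) + (w + J))² = (-1*8 + (-3 + 0))² = (-8 - 3)² = (-11)² = 121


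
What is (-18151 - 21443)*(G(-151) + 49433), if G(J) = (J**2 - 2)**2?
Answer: -20582696763396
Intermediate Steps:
G(J) = (-2 + J**2)**2
(-18151 - 21443)*(G(-151) + 49433) = (-18151 - 21443)*((-2 + (-151)**2)**2 + 49433) = -39594*((-2 + 22801)**2 + 49433) = -39594*(22799**2 + 49433) = -39594*(519794401 + 49433) = -39594*519843834 = -20582696763396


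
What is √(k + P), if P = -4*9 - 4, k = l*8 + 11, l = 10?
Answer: √51 ≈ 7.1414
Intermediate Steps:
k = 91 (k = 10*8 + 11 = 80 + 11 = 91)
P = -40 (P = -36 - 4 = -40)
√(k + P) = √(91 - 40) = √51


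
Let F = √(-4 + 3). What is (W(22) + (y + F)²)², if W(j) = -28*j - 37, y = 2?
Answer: 422484 - 5200*I ≈ 4.2248e+5 - 5200.0*I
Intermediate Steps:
F = I (F = √(-1) = I ≈ 1.0*I)
W(j) = -37 - 28*j
(W(22) + (y + F)²)² = ((-37 - 28*22) + (2 + I)²)² = ((-37 - 616) + (2 + I)²)² = (-653 + (2 + I)²)²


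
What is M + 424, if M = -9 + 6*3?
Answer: 433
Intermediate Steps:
M = 9 (M = -9 + 18 = 9)
M + 424 = 9 + 424 = 433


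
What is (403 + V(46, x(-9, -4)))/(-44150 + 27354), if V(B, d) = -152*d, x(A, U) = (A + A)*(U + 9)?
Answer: -14083/16796 ≈ -0.83847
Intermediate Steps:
x(A, U) = 2*A*(9 + U) (x(A, U) = (2*A)*(9 + U) = 2*A*(9 + U))
(403 + V(46, x(-9, -4)))/(-44150 + 27354) = (403 - 304*(-9)*(9 - 4))/(-44150 + 27354) = (403 - 304*(-9)*5)/(-16796) = (403 - 152*(-90))*(-1/16796) = (403 + 13680)*(-1/16796) = 14083*(-1/16796) = -14083/16796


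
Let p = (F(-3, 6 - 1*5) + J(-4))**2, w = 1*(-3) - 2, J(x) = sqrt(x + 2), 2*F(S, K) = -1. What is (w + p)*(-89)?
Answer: 2403/4 + 89*I*sqrt(2) ≈ 600.75 + 125.86*I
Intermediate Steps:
F(S, K) = -1/2 (F(S, K) = (1/2)*(-1) = -1/2)
J(x) = sqrt(2 + x)
w = -5 (w = -3 - 2 = -5)
p = (-1/2 + I*sqrt(2))**2 (p = (-1/2 + sqrt(2 - 4))**2 = (-1/2 + sqrt(-2))**2 = (-1/2 + I*sqrt(2))**2 ≈ -1.75 - 1.4142*I)
(w + p)*(-89) = (-5 + (-7/4 - I*sqrt(2)))*(-89) = (-27/4 - I*sqrt(2))*(-89) = 2403/4 + 89*I*sqrt(2)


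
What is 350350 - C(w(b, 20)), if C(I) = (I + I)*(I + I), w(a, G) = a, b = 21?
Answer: 348586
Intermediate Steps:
C(I) = 4*I² (C(I) = (2*I)*(2*I) = 4*I²)
350350 - C(w(b, 20)) = 350350 - 4*21² = 350350 - 4*441 = 350350 - 1*1764 = 350350 - 1764 = 348586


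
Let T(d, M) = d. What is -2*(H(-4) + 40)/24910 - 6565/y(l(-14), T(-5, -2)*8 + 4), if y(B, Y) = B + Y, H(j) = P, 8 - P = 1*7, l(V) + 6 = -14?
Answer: 81764779/697480 ≈ 117.23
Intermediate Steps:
l(V) = -20 (l(V) = -6 - 14 = -20)
P = 1 (P = 8 - 7 = 1)
H(j) = 1
-2*(H(-4) + 40)/24910 - 6565/y(l(-14), T(-5, -2)*8 + 4) = -2*(1 + 40)/24910 - 6565/(-20 + (-5*8 + 4)) = -2*41*(1/24910) - 6565/(-20 + (-40 + 4)) = -82*1/24910 - 6565/(-20 - 36) = -41/12455 - 6565/(-56) = -41/12455 - 6565*(-1/56) = -41/12455 + 6565/56 = 81764779/697480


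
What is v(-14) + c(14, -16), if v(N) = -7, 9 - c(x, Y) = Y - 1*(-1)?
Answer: 17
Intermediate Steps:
c(x, Y) = 8 - Y (c(x, Y) = 9 - (Y - 1*(-1)) = 9 - (Y + 1) = 9 - (1 + Y) = 9 + (-1 - Y) = 8 - Y)
v(-14) + c(14, -16) = -7 + (8 - 1*(-16)) = -7 + (8 + 16) = -7 + 24 = 17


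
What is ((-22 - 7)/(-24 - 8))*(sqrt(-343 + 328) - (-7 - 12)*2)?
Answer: 551/16 + 29*I*sqrt(15)/32 ≈ 34.438 + 3.5099*I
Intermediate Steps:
((-22 - 7)/(-24 - 8))*(sqrt(-343 + 328) - (-7 - 12)*2) = (-29/(-32))*(sqrt(-15) - (-19)*2) = (-29*(-1/32))*(I*sqrt(15) - 1*(-38)) = 29*(I*sqrt(15) + 38)/32 = 29*(38 + I*sqrt(15))/32 = 551/16 + 29*I*sqrt(15)/32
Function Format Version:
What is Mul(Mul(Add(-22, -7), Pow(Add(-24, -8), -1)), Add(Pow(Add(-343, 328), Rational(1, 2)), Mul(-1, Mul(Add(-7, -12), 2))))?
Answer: Add(Rational(551, 16), Mul(Rational(29, 32), I, Pow(15, Rational(1, 2)))) ≈ Add(34.438, Mul(3.5099, I))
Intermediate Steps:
Mul(Mul(Add(-22, -7), Pow(Add(-24, -8), -1)), Add(Pow(Add(-343, 328), Rational(1, 2)), Mul(-1, Mul(Add(-7, -12), 2)))) = Mul(Mul(-29, Pow(-32, -1)), Add(Pow(-15, Rational(1, 2)), Mul(-1, Mul(-19, 2)))) = Mul(Mul(-29, Rational(-1, 32)), Add(Mul(I, Pow(15, Rational(1, 2))), Mul(-1, -38))) = Mul(Rational(29, 32), Add(Mul(I, Pow(15, Rational(1, 2))), 38)) = Mul(Rational(29, 32), Add(38, Mul(I, Pow(15, Rational(1, 2))))) = Add(Rational(551, 16), Mul(Rational(29, 32), I, Pow(15, Rational(1, 2))))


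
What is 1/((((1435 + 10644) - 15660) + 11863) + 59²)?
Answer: 1/11763 ≈ 8.5012e-5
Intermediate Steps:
1/((((1435 + 10644) - 15660) + 11863) + 59²) = 1/(((12079 - 15660) + 11863) + 3481) = 1/((-3581 + 11863) + 3481) = 1/(8282 + 3481) = 1/11763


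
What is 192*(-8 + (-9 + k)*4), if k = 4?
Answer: -5376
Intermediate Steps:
192*(-8 + (-9 + k)*4) = 192*(-8 + (-9 + 4)*4) = 192*(-8 - 5*4) = 192*(-8 - 20) = 192*(-28) = -5376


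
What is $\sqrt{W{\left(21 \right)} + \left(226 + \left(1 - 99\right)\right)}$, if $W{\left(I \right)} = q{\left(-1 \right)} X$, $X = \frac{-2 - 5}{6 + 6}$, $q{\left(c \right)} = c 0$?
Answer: $8 \sqrt{2} \approx 11.314$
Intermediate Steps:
$q{\left(c \right)} = 0$
$X = - \frac{7}{12} \approx -0.58333$
$W{\left(I \right)} = 0$ ($W{\left(I \right)} = 0 \left(- \frac{7}{12}\right) = 0$)
$\sqrt{W{\left(21 \right)} + \left(226 + \left(1 - 99\right)\right)} = \sqrt{0 + \left(226 + \left(1 - 99\right)\right)} = \sqrt{0 + \left(226 - 98\right)} = \sqrt{0 + 128} = \sqrt{128} = 8 \sqrt{2}$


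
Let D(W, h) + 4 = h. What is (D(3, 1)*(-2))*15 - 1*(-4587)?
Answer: 4677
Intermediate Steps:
D(W, h) = -4 + h
(D(3, 1)*(-2))*15 - 1*(-4587) = ((-4 + 1)*(-2))*15 - 1*(-4587) = -3*(-2)*15 + 4587 = 6*15 + 4587 = 90 + 4587 = 4677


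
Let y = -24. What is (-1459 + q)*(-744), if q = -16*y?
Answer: 799800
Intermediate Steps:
q = 384 (q = -16*(-24) = 384)
(-1459 + q)*(-744) = (-1459 + 384)*(-744) = -1075*(-744) = 799800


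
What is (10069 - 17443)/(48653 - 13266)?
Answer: -7374/35387 ≈ -0.20838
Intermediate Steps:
(10069 - 17443)/(48653 - 13266) = -7374/35387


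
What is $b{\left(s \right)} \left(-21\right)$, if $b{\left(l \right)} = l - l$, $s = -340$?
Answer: $0$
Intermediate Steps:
$b{\left(l \right)} = 0$
$b{\left(s \right)} \left(-21\right) = 0 \left(-21\right) = 0$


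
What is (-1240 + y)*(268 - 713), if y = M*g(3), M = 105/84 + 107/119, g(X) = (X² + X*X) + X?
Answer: 36156695/68 ≈ 5.3172e+5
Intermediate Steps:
g(X) = X + 2*X² (g(X) = (X² + X²) + X = 2*X² + X = X + 2*X²)
M = 1023/476 (M = 105*(1/84) + 107*(1/119) = 5/4 + 107/119 = 1023/476 ≈ 2.1492)
y = 3069/68 (y = 1023*(3*(1 + 2*3))/476 = 1023*(3*(1 + 6))/476 = 1023*(3*7)/476 = (1023/476)*21 = 3069/68 ≈ 45.132)
(-1240 + y)*(268 - 713) = (-1240 + 3069/68)*(268 - 713) = -81251/68*(-445) = 36156695/68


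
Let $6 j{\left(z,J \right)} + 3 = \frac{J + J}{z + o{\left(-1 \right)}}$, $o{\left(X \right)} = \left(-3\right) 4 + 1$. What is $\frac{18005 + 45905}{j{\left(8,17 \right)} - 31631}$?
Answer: $- \frac{164340}{81343} \approx -2.0203$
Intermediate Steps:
$o{\left(X \right)} = -11$ ($o{\left(X \right)} = -12 + 1 = -11$)
$j{\left(z,J \right)} = - \frac{1}{2} + \frac{J}{3 \left(-11 + z\right)}$ ($j{\left(z,J \right)} = - \frac{1}{2} + \frac{\left(J + J\right) \frac{1}{z - 11}}{6} = - \frac{1}{2} + \frac{2 J \frac{1}{-11 + z}}{6} = - \frac{1}{2} + \frac{J}{3 \left(-11 + z\right)}$)
$\frac{18005 + 45905}{j{\left(8,17 \right)} - 31631} = \frac{18005 + 45905}{\frac{33 - 24 + 2 \cdot 17}{6 \left(-11 + 8\right)} - 31631} = \frac{63910}{\frac{33 - 24 + 34}{6 \left(-3\right)} - 31631} = \frac{63910}{\frac{1}{6} \left(- \frac{1}{3}\right) 43 - 31631} = \frac{63910}{- \frac{43}{18} - 31631} = \frac{63910}{- \frac{569401}{18}} = 63910 \left(- \frac{18}{569401}\right) = - \frac{164340}{81343}$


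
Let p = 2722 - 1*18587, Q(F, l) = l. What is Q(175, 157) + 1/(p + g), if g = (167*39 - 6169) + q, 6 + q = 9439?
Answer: 955815/6088 ≈ 157.00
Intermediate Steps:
q = 9433 (q = -6 + 9439 = 9433)
g = 9777 (g = (167*39 - 6169) + 9433 = (6513 - 6169) + 9433 = 344 + 9433 = 9777)
p = -15865 (p = 2722 - 18587 = -15865)
Q(175, 157) + 1/(p + g) = 157 + 1/(-15865 + 9777) = 157 + 1/(-6088) = 157 - 1/6088 = 955815/6088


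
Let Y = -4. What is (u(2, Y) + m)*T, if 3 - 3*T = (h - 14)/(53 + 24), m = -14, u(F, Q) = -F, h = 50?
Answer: -1040/77 ≈ -13.507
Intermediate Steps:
T = 65/77 (T = 1 - (50 - 14)/(3*(53 + 24)) = 1 - 12/77 = 65/77 ≈ 0.84416)
(u(2, Y) + m)*T = (-1*2 - 14)*(65/77) = (-2 - 14)*(65/77) = -16*65/77 = -1040/77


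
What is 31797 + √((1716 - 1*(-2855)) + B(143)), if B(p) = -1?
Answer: 31797 + √4570 ≈ 31865.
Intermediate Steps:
31797 + √((1716 - 1*(-2855)) + B(143)) = 31797 + √((1716 - 1*(-2855)) - 1) = 31797 + √((1716 + 2855) - 1) = 31797 + √(4571 - 1) = 31797 + √4570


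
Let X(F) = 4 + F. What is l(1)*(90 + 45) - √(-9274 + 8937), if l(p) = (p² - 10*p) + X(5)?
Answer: -I*√337 ≈ -18.358*I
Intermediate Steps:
l(p) = 9 + p² - 10*p (l(p) = (p² - 10*p) + (4 + 5) = (p² - 10*p) + 9 = 9 + p² - 10*p)
l(1)*(90 + 45) - √(-9274 + 8937) = (9 + 1² - 10*1)*(90 + 45) - √(-9274 + 8937) = (9 + 1 - 10)*135 - √(-337) = 0*135 - I*√337 = 0 - I*√337 = -I*√337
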